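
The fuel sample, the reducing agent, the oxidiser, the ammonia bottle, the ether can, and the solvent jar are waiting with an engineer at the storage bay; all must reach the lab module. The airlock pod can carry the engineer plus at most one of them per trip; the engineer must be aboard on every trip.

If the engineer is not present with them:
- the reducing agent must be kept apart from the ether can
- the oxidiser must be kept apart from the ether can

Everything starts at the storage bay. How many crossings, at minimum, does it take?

13

Counting alone: the engineer can take at most 1 across per trip to the lab module, so moving all 6 needs at least 6 loaded trips out, with a return between consecutive ones — at least 11 crossings.
The safety rule pushes this higher. Following every safe sequence of crossings, the most of the 6 that can be at the lab module as the airlock pod arrives there on crossing 11 is 5 — never all 6.
So no plan with fewer than 13 crossings exists, and this one achieves 13:
1. Engineer goes to the lab module with the ether can.  [the storage bay: the ammonia bottle, the fuel sample, the oxidiser, the reducing agent, the solvent jar | the lab module: the ether can]
2. Engineer goes back to the storage bay alone.  [the storage bay: the ammonia bottle, the fuel sample, the oxidiser, the reducing agent, the solvent jar | the lab module: the ether can]
3. Engineer goes to the lab module with the fuel sample.  [the storage bay: the ammonia bottle, the oxidiser, the reducing agent, the solvent jar | the lab module: the ether can, the fuel sample]
4. Engineer goes back to the storage bay alone.  [the storage bay: the ammonia bottle, the oxidiser, the reducing agent, the solvent jar | the lab module: the ether can, the fuel sample]
5. Engineer goes to the lab module with the reducing agent.  [the storage bay: the ammonia bottle, the oxidiser, the solvent jar | the lab module: the ether can, the fuel sample, the reducing agent]
6. Engineer goes back to the storage bay with the ether can.  [the storage bay: the ammonia bottle, the ether can, the oxidiser, the solvent jar | the lab module: the fuel sample, the reducing agent]
7. Engineer goes to the lab module with the oxidiser.  [the storage bay: the ammonia bottle, the ether can, the solvent jar | the lab module: the fuel sample, the oxidiser, the reducing agent]
8. Engineer goes back to the storage bay alone.  [the storage bay: the ammonia bottle, the ether can, the solvent jar | the lab module: the fuel sample, the oxidiser, the reducing agent]
9. Engineer goes to the lab module with the ammonia bottle.  [the storage bay: the ether can, the solvent jar | the lab module: the ammonia bottle, the fuel sample, the oxidiser, the reducing agent]
10. Engineer goes back to the storage bay alone.  [the storage bay: the ether can, the solvent jar | the lab module: the ammonia bottle, the fuel sample, the oxidiser, the reducing agent]
11. Engineer goes to the lab module with the solvent jar.  [the storage bay: the ether can | the lab module: the ammonia bottle, the fuel sample, the oxidiser, the reducing agent, the solvent jar]
12. Engineer goes back to the storage bay alone.  [the storage bay: the ether can | the lab module: the ammonia bottle, the fuel sample, the oxidiser, the reducing agent, the solvent jar]
13. Engineer goes to the lab module with the ether can.  [the storage bay: — | the lab module: the ammonia bottle, the ether can, the fuel sample, the oxidiser, the reducing agent, the solvent jar]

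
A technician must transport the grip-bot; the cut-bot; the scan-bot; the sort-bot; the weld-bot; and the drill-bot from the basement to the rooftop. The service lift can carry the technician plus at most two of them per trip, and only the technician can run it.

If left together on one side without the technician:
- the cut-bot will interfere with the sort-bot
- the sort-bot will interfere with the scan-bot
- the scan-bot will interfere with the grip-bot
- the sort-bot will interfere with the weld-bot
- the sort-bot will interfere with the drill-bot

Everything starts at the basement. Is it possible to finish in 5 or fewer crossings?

Counting alone: the technician can take at most 2 across per trip to the rooftop, so moving all 6 needs at least 3 loaded trips out, with a return between consecutive ones — at least 5 crossings.
The safety rule pushes this higher. Following every safe sequence of crossings, the most of the 6 that can be at the rooftop as the service lift arrives there on crossing 5 is 5 — never all 6.
So the move cannot be finished within 5 crossings. (The shortest complete plan takes 7:)
1. Technician goes to the rooftop with the grip-bot and the sort-bot.  [the basement: the cut-bot, the drill-bot, the scan-bot, the weld-bot | the rooftop: the grip-bot, the sort-bot]
2. Technician goes back to the basement alone.  [the basement: the cut-bot, the drill-bot, the scan-bot, the weld-bot | the rooftop: the grip-bot, the sort-bot]
3. Technician goes to the rooftop with the cut-bot and the scan-bot.  [the basement: the drill-bot, the weld-bot | the rooftop: the cut-bot, the grip-bot, the scan-bot, the sort-bot]
4. Technician goes back to the basement with the grip-bot and the sort-bot.  [the basement: the drill-bot, the grip-bot, the sort-bot, the weld-bot | the rooftop: the cut-bot, the scan-bot]
5. Technician goes to the rooftop with the drill-bot and the weld-bot.  [the basement: the grip-bot, the sort-bot | the rooftop: the cut-bot, the drill-bot, the scan-bot, the weld-bot]
6. Technician goes back to the basement alone.  [the basement: the grip-bot, the sort-bot | the rooftop: the cut-bot, the drill-bot, the scan-bot, the weld-bot]
7. Technician goes to the rooftop with the grip-bot and the sort-bot.  [the basement: — | the rooftop: the cut-bot, the drill-bot, the grip-bot, the scan-bot, the sort-bot, the weld-bot]

No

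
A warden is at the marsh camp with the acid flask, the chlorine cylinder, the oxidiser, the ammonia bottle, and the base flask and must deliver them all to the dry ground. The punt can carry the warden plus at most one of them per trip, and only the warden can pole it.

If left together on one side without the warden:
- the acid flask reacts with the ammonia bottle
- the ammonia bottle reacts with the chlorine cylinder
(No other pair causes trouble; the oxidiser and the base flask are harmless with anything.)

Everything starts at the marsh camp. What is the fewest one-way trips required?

Counting alone: the warden can take at most 1 across per trip to the dry ground, so moving all 5 needs at least 5 loaded trips out, with a return between consecutive ones — at least 9 crossings.
The safety rule pushes this higher. Following every safe sequence of crossings, the most of the 5 that can be at the dry ground as the punt arrives there on crossing 9 is 4 — never all 5.
So no plan with fewer than 11 crossings exists, and this one achieves 11:
1. Warden goes to the dry ground with the ammonia bottle.  [the marsh camp: the acid flask, the base flask, the chlorine cylinder, the oxidiser | the dry ground: the ammonia bottle]
2. Warden goes back to the marsh camp alone.  [the marsh camp: the acid flask, the base flask, the chlorine cylinder, the oxidiser | the dry ground: the ammonia bottle]
3. Warden goes to the dry ground with the acid flask.  [the marsh camp: the base flask, the chlorine cylinder, the oxidiser | the dry ground: the acid flask, the ammonia bottle]
4. Warden goes back to the marsh camp with the ammonia bottle.  [the marsh camp: the ammonia bottle, the base flask, the chlorine cylinder, the oxidiser | the dry ground: the acid flask]
5. Warden goes to the dry ground with the chlorine cylinder.  [the marsh camp: the ammonia bottle, the base flask, the oxidiser | the dry ground: the acid flask, the chlorine cylinder]
6. Warden goes back to the marsh camp alone.  [the marsh camp: the ammonia bottle, the base flask, the oxidiser | the dry ground: the acid flask, the chlorine cylinder]
7. Warden goes to the dry ground with the oxidiser.  [the marsh camp: the ammonia bottle, the base flask | the dry ground: the acid flask, the chlorine cylinder, the oxidiser]
8. Warden goes back to the marsh camp alone.  [the marsh camp: the ammonia bottle, the base flask | the dry ground: the acid flask, the chlorine cylinder, the oxidiser]
9. Warden goes to the dry ground with the base flask.  [the marsh camp: the ammonia bottle | the dry ground: the acid flask, the base flask, the chlorine cylinder, the oxidiser]
10. Warden goes back to the marsh camp alone.  [the marsh camp: the ammonia bottle | the dry ground: the acid flask, the base flask, the chlorine cylinder, the oxidiser]
11. Warden goes to the dry ground with the ammonia bottle.  [the marsh camp: — | the dry ground: the acid flask, the ammonia bottle, the base flask, the chlorine cylinder, the oxidiser]

11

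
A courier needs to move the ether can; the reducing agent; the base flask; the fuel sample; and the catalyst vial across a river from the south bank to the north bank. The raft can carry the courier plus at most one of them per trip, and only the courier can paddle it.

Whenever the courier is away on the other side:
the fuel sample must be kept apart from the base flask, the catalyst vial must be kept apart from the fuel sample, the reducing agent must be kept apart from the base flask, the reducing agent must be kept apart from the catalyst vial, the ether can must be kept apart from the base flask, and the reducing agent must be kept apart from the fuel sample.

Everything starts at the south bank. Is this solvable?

Whatever the first load, the items left behind include a forbidden pair without the courier. No opening move is safe, so no plan exists.

No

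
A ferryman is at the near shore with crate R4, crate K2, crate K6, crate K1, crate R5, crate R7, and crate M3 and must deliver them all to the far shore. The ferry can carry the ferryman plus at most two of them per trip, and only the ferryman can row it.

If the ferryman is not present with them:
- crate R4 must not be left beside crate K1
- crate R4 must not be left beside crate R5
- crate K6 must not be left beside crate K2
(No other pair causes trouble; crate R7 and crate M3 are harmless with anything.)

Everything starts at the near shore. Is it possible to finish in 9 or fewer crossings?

Yes — this plan uses 7 crossings (≤ 9):
1. Ferryman goes to the far shore with crate K2 and crate R4.
2. Ferryman goes back to the near shore alone.
3. Ferryman goes to the far shore with crate K1 and crate R5.
4. Ferryman goes back to the near shore with crate R4.
5. Ferryman goes to the far shore with crate M3 and crate R7.
6. Ferryman goes back to the near shore alone.
7. Ferryman goes to the far shore with crate K6 and crate R4.

Yes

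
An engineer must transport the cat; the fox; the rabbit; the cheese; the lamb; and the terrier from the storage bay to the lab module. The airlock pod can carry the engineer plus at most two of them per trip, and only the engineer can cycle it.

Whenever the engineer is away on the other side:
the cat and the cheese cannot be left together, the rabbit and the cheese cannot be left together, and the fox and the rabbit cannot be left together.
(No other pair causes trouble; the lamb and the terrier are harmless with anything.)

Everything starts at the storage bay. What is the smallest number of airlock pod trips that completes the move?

5

Counting alone: the engineer can take at most 2 across per trip to the lab module, so moving all 6 needs at least 3 loaded trips out, with a return between consecutive ones — at least 5 crossings.
The plan below uses exactly 5 crossings, so it is optimal:
1. Engineer goes to the lab module with the cat and the rabbit.  [the storage bay: the cheese, the fox, the lamb, the terrier | the lab module: the cat, the rabbit]
2. Engineer goes back to the storage bay alone.  [the storage bay: the cheese, the fox, the lamb, the terrier | the lab module: the cat, the rabbit]
3. Engineer goes to the lab module with the lamb and the terrier.  [the storage bay: the cheese, the fox | the lab module: the cat, the lamb, the rabbit, the terrier]
4. Engineer goes back to the storage bay alone.  [the storage bay: the cheese, the fox | the lab module: the cat, the lamb, the rabbit, the terrier]
5. Engineer goes to the lab module with the cheese and the fox.  [the storage bay: — | the lab module: the cat, the cheese, the fox, the lamb, the rabbit, the terrier]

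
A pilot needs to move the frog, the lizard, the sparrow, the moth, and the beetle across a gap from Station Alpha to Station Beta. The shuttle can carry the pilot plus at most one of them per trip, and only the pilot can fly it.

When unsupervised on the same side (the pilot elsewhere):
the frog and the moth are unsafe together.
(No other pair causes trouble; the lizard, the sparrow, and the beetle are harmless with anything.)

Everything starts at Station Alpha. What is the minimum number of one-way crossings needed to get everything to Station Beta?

Counting alone: the pilot can take at most 1 across per trip to Station Beta, so moving all 5 needs at least 5 loaded trips out, with a return between consecutive ones — at least 9 crossings.
The plan below uses exactly 9 crossings, so it is optimal:
1. Pilot goes to Station Beta with the frog.  [Station Alpha: the beetle, the lizard, the moth, the sparrow | Station Beta: the frog]
2. Pilot goes back to Station Alpha alone.  [Station Alpha: the beetle, the lizard, the moth, the sparrow | Station Beta: the frog]
3. Pilot goes to Station Beta with the lizard.  [Station Alpha: the beetle, the moth, the sparrow | Station Beta: the frog, the lizard]
4. Pilot goes back to Station Alpha alone.  [Station Alpha: the beetle, the moth, the sparrow | Station Beta: the frog, the lizard]
5. Pilot goes to Station Beta with the sparrow.  [Station Alpha: the beetle, the moth | Station Beta: the frog, the lizard, the sparrow]
6. Pilot goes back to Station Alpha alone.  [Station Alpha: the beetle, the moth | Station Beta: the frog, the lizard, the sparrow]
7. Pilot goes to Station Beta with the beetle.  [Station Alpha: the moth | Station Beta: the beetle, the frog, the lizard, the sparrow]
8. Pilot goes back to Station Alpha alone.  [Station Alpha: the moth | Station Beta: the beetle, the frog, the lizard, the sparrow]
9. Pilot goes to Station Beta with the moth.  [Station Alpha: — | Station Beta: the beetle, the frog, the lizard, the moth, the sparrow]

9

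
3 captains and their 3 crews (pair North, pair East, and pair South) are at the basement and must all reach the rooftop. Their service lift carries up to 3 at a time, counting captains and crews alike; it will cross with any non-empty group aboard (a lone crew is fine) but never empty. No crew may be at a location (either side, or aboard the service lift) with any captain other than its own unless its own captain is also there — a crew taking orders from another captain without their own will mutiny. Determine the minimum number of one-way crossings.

Counting alone: each trip to the rooftop takes at most 3 across and each return brings at least 1 back, so after t trips out (and t−1 returns) at most 3t − (t−1) of the 6 are across; that first reaches 6 at t = 3, so at least 5 crossings are needed.
The plan below uses exactly 5 crossings, so it is optimal:
1. captain North and crew North cross → the rooftop.
2. captain North crosses ← the basement.
3. captain East, captain North, and captain South cross → the rooftop.
4. crew North crosses ← the basement.
5. crew East, crew North, and crew South cross → the rooftop.

5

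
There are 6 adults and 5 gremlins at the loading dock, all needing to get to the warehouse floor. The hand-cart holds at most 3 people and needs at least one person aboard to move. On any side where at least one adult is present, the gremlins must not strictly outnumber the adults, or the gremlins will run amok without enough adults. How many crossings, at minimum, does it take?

9

Counting alone: each trip to the warehouse floor takes at most 3 across and each return brings at least 1 back, so after t trips out (and t−1 returns) at most 3t − (t−1) of the 11 are across; that first reaches 11 at t = 5, so at least 9 crossings are needed.
The plan below uses exactly 9 crossings, so it is optimal:
1. 3 gremlins → the warehouse floor.  (the loading dock: 6A 2G; the warehouse floor: 0A 3G)
2. 1 gremlin ← the loading dock.  (the loading dock: 6A 3G; the warehouse floor: 0A 2G)
3. 3 adults → the warehouse floor.  (the loading dock: 3A 3G; the warehouse floor: 3A 2G)
4. 1 adult ← the loading dock.  (the loading dock: 4A 3G; the warehouse floor: 2A 2G)
5. 2 adults and 1 gremlin → the warehouse floor.  (the loading dock: 2A 2G; the warehouse floor: 4A 3G)
6. 1 adult ← the loading dock.  (the loading dock: 3A 2G; the warehouse floor: 3A 3G)
7. 2 adults and 1 gremlin → the warehouse floor.  (the loading dock: 1A 1G; the warehouse floor: 5A 4G)
8. 1 adult ← the loading dock.  (the loading dock: 2A 1G; the warehouse floor: 4A 4G)
9. 2 adults and 1 gremlin → the warehouse floor.  (the loading dock: 0A 0G; the warehouse floor: 6A 5G)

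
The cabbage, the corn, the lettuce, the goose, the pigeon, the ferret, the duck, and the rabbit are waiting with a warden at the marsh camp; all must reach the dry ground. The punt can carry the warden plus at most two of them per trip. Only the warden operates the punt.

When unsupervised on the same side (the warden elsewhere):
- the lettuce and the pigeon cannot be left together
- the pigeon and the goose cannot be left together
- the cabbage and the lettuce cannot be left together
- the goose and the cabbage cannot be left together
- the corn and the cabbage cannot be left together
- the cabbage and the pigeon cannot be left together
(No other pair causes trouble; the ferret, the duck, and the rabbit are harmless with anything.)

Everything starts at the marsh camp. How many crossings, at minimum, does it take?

Counting alone: the warden can take at most 2 across per trip to the dry ground, so moving all 8 needs at least 4 loaded trips out, with a return between consecutive ones — at least 7 crossings.
The safety rule pushes this higher. Following every safe sequence of crossings, the most of the 8 that can be at the dry ground as the punt arrives there on crossings 7, 9, 11 is 5, 6, 7 respectively — never all 8.
So no plan with fewer than 13 crossings exists, and this one achieves 13:
1. Warden goes to the dry ground with the cabbage and the pigeon.  [the marsh camp: the corn, the duck, the ferret, the goose, the lettuce, the rabbit | the dry ground: the cabbage, the pigeon]
2. Warden goes back to the marsh camp with the cabbage.  [the marsh camp: the cabbage, the corn, the duck, the ferret, the goose, the lettuce, the rabbit | the dry ground: the pigeon]
3. Warden goes to the dry ground with the cabbage and the corn.  [the marsh camp: the duck, the ferret, the goose, the lettuce, the rabbit | the dry ground: the cabbage, the corn, the pigeon]
4. Warden goes back to the marsh camp with the cabbage.  [the marsh camp: the cabbage, the duck, the ferret, the goose, the lettuce, the rabbit | the dry ground: the corn, the pigeon]
5. Warden goes to the dry ground with the cabbage and the ferret.  [the marsh camp: the duck, the goose, the lettuce, the rabbit | the dry ground: the cabbage, the corn, the ferret, the pigeon]
6. Warden goes back to the marsh camp with the cabbage.  [the marsh camp: the cabbage, the duck, the goose, the lettuce, the rabbit | the dry ground: the corn, the ferret, the pigeon]
7. Warden goes to the dry ground with the cabbage and the duck.  [the marsh camp: the goose, the lettuce, the rabbit | the dry ground: the cabbage, the corn, the duck, the ferret, the pigeon]
8. Warden goes back to the marsh camp with the cabbage.  [the marsh camp: the cabbage, the goose, the lettuce, the rabbit | the dry ground: the corn, the duck, the ferret, the pigeon]
9. Warden goes to the dry ground with the cabbage and the rabbit.  [the marsh camp: the goose, the lettuce | the dry ground: the cabbage, the corn, the duck, the ferret, the pigeon, the rabbit]
10. Warden goes back to the marsh camp with the cabbage.  [the marsh camp: the cabbage, the goose, the lettuce | the dry ground: the corn, the duck, the ferret, the pigeon, the rabbit]
11. Warden goes to the dry ground with the goose and the lettuce.  [the marsh camp: the cabbage | the dry ground: the corn, the duck, the ferret, the goose, the lettuce, the pigeon, the rabbit]
12. Warden goes back to the marsh camp with the pigeon.  [the marsh camp: the cabbage, the pigeon | the dry ground: the corn, the duck, the ferret, the goose, the lettuce, the rabbit]
13. Warden goes to the dry ground with the cabbage and the pigeon.  [the marsh camp: — | the dry ground: the cabbage, the corn, the duck, the ferret, the goose, the lettuce, the pigeon, the rabbit]

13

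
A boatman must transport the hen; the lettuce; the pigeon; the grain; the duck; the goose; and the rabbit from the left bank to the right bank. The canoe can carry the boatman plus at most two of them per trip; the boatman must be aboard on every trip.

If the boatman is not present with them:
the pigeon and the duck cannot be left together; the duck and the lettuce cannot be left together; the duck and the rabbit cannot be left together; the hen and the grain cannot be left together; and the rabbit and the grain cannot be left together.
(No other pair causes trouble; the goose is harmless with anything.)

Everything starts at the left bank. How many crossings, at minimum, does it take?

Counting alone: the boatman can take at most 2 across per trip to the right bank, so moving all 7 needs at least 4 loaded trips out, with a return between consecutive ones — at least 7 crossings.
The safety rule pushes this higher. Following every safe sequence of crossings, the most of the 7 that can be at the right bank as the canoe arrives there on crossing 7 is 6 — never all 7.
So no plan with fewer than 9 crossings exists, and this one achieves 9:
1. Boatman goes to the right bank with the duck and the grain.
2. Boatman goes back to the left bank alone.
3. Boatman goes to the right bank with the hen.
4. Boatman goes back to the left bank with the grain.
5. Boatman goes to the right bank with the lettuce and the rabbit.
6. Boatman goes back to the left bank with the duck.
7. Boatman goes to the right bank with the goose and the pigeon.
8. Boatman goes back to the left bank alone.
9. Boatman goes to the right bank with the duck and the grain.

9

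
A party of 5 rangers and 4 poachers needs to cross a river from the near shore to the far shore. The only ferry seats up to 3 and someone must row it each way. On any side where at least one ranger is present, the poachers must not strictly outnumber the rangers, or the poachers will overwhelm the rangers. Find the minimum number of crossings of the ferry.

7

Counting alone: each trip to the far shore takes at most 3 across and each return brings at least 1 back, so after t trips out (and t−1 returns) at most 3t − (t−1) of the 9 are across; that first reaches 9 at t = 4, so at least 7 crossings are needed.
The plan below uses exactly 7 crossings, so it is optimal:
1. 3 poachers → the far shore.  (the near shore: 5R 1P; the far shore: 0R 3P)
2. 1 poacher ← the near shore.  (the near shore: 5R 2P; the far shore: 0R 2P)
3. 3 rangers → the far shore.  (the near shore: 2R 2P; the far shore: 3R 2P)
4. 1 ranger ← the near shore.  (the near shore: 3R 2P; the far shore: 2R 2P)
5. 2 rangers and 1 poacher → the far shore.  (the near shore: 1R 1P; the far shore: 4R 3P)
6. 1 ranger ← the near shore.  (the near shore: 2R 1P; the far shore: 3R 3P)
7. 2 rangers and 1 poacher → the far shore.  (the near shore: 0R 0P; the far shore: 5R 4P)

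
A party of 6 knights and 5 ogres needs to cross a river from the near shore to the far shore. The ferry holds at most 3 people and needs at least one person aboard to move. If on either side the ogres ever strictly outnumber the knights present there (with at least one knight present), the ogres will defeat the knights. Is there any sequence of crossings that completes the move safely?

Yes

1. 3 ogres → the far shore.  (the near shore: 6K 2O; the far shore: 0K 3O)
2. 1 ogre ← the near shore.  (the near shore: 6K 3O; the far shore: 0K 2O)
3. 3 knights → the far shore.  (the near shore: 3K 3O; the far shore: 3K 2O)
4. 1 knight ← the near shore.  (the near shore: 4K 3O; the far shore: 2K 2O)
5. 2 knights and 1 ogre → the far shore.  (the near shore: 2K 2O; the far shore: 4K 3O)
6. 1 knight ← the near shore.  (the near shore: 3K 2O; the far shore: 3K 3O)
7. 2 knights and 1 ogre → the far shore.  (the near shore: 1K 1O; the far shore: 5K 4O)
8. 1 knight ← the near shore.  (the near shore: 2K 1O; the far shore: 4K 4O)
9. 2 knights and 1 ogre → the far shore.  (the near shore: 0K 0O; the far shore: 6K 5O)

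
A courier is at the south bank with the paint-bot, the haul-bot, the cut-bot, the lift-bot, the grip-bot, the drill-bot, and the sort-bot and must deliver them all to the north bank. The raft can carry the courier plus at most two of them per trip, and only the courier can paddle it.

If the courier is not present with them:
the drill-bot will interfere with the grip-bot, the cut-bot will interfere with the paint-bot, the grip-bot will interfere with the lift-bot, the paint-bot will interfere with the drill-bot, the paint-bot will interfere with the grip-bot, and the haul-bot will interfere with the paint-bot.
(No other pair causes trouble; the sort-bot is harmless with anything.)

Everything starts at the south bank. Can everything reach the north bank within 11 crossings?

Yes

Yes — this plan uses 11 crossings (≤ 11):
1. Courier goes to the north bank with the grip-bot and the paint-bot.  [the south bank: the cut-bot, the drill-bot, the haul-bot, the lift-bot, the sort-bot | the north bank: the grip-bot, the paint-bot]
2. Courier goes back to the south bank with the paint-bot.  [the south bank: the cut-bot, the drill-bot, the haul-bot, the lift-bot, the paint-bot, the sort-bot | the north bank: the grip-bot]
3. Courier goes to the north bank with the haul-bot and the paint-bot.  [the south bank: the cut-bot, the drill-bot, the lift-bot, the sort-bot | the north bank: the grip-bot, the haul-bot, the paint-bot]
4. Courier goes back to the south bank with the paint-bot.  [the south bank: the cut-bot, the drill-bot, the lift-bot, the paint-bot, the sort-bot | the north bank: the grip-bot, the haul-bot]
5. Courier goes to the north bank with the cut-bot and the paint-bot.  [the south bank: the drill-bot, the lift-bot, the sort-bot | the north bank: the cut-bot, the grip-bot, the haul-bot, the paint-bot]
6. Courier goes back to the south bank with the paint-bot.  [the south bank: the drill-bot, the lift-bot, the paint-bot, the sort-bot | the north bank: the cut-bot, the grip-bot, the haul-bot]
7. Courier goes to the north bank with the paint-bot and the sort-bot.  [the south bank: the drill-bot, the lift-bot | the north bank: the cut-bot, the grip-bot, the haul-bot, the paint-bot, the sort-bot]
8. Courier goes back to the south bank with the paint-bot.  [the south bank: the drill-bot, the lift-bot, the paint-bot | the north bank: the cut-bot, the grip-bot, the haul-bot, the sort-bot]
9. Courier goes to the north bank with the drill-bot and the lift-bot.  [the south bank: the paint-bot | the north bank: the cut-bot, the drill-bot, the grip-bot, the haul-bot, the lift-bot, the sort-bot]
10. Courier goes back to the south bank with the grip-bot.  [the south bank: the grip-bot, the paint-bot | the north bank: the cut-bot, the drill-bot, the haul-bot, the lift-bot, the sort-bot]
11. Courier goes to the north bank with the grip-bot and the paint-bot.  [the south bank: — | the north bank: the cut-bot, the drill-bot, the grip-bot, the haul-bot, the lift-bot, the paint-bot, the sort-bot]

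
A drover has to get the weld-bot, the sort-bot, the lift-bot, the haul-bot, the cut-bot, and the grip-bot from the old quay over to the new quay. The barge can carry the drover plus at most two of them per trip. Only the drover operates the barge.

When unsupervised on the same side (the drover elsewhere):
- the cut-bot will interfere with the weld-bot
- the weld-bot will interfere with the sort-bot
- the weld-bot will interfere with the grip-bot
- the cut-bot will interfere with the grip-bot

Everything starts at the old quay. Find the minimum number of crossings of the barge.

Counting alone: the drover can take at most 2 across per trip to the new quay, so moving all 6 needs at least 3 loaded trips out, with a return between consecutive ones — at least 5 crossings.
The safety rule pushes this higher. Following every safe sequence of crossings, the most of the 6 that can be at the new quay as the barge arrives there on crossings 5, 7 is 4, 5 respectively — never all 6.
So no plan with fewer than 9 crossings exists, and this one achieves 9:
1. Drover goes to the new quay with the cut-bot and the weld-bot.
2. Drover goes back to the old quay with the weld-bot.
3. Drover goes to the new quay with the sort-bot and the weld-bot.
4. Drover goes back to the old quay with the weld-bot.
5. Drover goes to the new quay with the lift-bot and the weld-bot.
6. Drover goes back to the old quay with the weld-bot.
7. Drover goes to the new quay with the haul-bot and the weld-bot.
8. Drover goes back to the old quay with the weld-bot.
9. Drover goes to the new quay with the grip-bot and the weld-bot.

9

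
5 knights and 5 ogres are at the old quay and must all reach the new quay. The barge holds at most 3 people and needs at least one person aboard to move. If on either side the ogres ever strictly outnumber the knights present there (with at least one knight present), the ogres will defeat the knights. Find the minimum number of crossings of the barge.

11

Counting alone: each trip to the new quay takes at most 3 across and each return brings at least 1 back, so after t trips out (and t−1 returns) at most 3t − (t−1) of the 10 are across; that first reaches 10 at t = 5, so at least 9 crossings are needed.
The safety rule pushes this higher. Following every safe sequence of crossings, the most of the 10 that can be at the new quay as the barge arrives there on crossing 9 is 9 — never all 10.
So no plan with fewer than 11 crossings exists, and this one achieves 11:
1. 2 ogres → the new quay.  (the old quay: 5K 3O; the new quay: 0K 2O)
2. 1 ogre ← the old quay.  (the old quay: 5K 4O; the new quay: 0K 1O)
3. 3 ogres → the new quay.  (the old quay: 5K 1O; the new quay: 0K 4O)
4. 1 ogre ← the old quay.  (the old quay: 5K 2O; the new quay: 0K 3O)
5. 3 knights → the new quay.  (the old quay: 2K 2O; the new quay: 3K 3O)
6. 1 knight and 1 ogre ← the old quay.  (the old quay: 3K 3O; the new quay: 2K 2O)
7. 3 knights → the new quay.  (the old quay: 0K 3O; the new quay: 5K 2O)
8. 1 ogre ← the old quay.  (the old quay: 0K 4O; the new quay: 5K 1O)
9. 2 ogres → the new quay.  (the old quay: 0K 2O; the new quay: 5K 3O)
10. 1 ogre ← the old quay.  (the old quay: 0K 3O; the new quay: 5K 2O)
11. 3 ogres → the new quay.  (the old quay: 0K 0O; the new quay: 5K 5O)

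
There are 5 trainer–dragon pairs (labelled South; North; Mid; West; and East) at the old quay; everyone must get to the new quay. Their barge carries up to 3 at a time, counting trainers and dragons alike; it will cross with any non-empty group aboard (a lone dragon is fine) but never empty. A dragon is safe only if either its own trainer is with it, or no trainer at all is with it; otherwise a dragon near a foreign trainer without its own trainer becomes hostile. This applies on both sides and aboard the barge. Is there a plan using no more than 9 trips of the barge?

Counting alone: each trip to the new quay takes at most 3 across and each return brings at least 1 back, so after t trips out (and t−1 returns) at most 3t − (t−1) of the 10 are across; that first reaches 10 at t = 5, so at least 9 crossings are needed.
The safety rule pushes this higher. Following every safe sequence of crossings, the most of the 10 that can be at the new quay as the barge arrives there on crossing 9 is 9 — never all 10.
So the move cannot be finished within 9 crossings. (The shortest complete plan takes 11:)
1. dragon South and trainer South cross → the new quay.
2. trainer South crosses ← the old quay.
3. dragon Mid, dragon North, and dragon West cross → the new quay.
4. dragon South crosses ← the old quay.
5. trainer Mid, trainer North, and trainer West cross → the new quay.
6. dragon North and trainer North cross ← the old quay.
7. trainer East, trainer North, and trainer South cross → the new quay.
8. dragon Mid crosses ← the old quay.
9. dragon North and dragon South cross → the new quay.
10. dragon South crosses ← the old quay.
11. dragon East, dragon Mid, and dragon South cross → the new quay.

No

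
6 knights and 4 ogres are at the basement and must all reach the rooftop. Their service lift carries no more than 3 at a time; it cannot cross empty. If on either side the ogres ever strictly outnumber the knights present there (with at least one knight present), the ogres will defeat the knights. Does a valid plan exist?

1. 2 ogres → the rooftop.  (the basement: 6K 2O; the rooftop: 0K 2O)
2. 1 ogre ← the basement.  (the basement: 6K 3O; the rooftop: 0K 1O)
3. 3 ogres → the rooftop.  (the basement: 6K 0O; the rooftop: 0K 4O)
4. 1 ogre ← the basement.  (the basement: 6K 1O; the rooftop: 0K 3O)
5. 3 knights → the rooftop.  (the basement: 3K 1O; the rooftop: 3K 3O)
6. 1 ogre ← the basement.  (the basement: 3K 2O; the rooftop: 3K 2O)
7. 1 knight and 2 ogres → the rooftop.  (the basement: 2K 0O; the rooftop: 4K 4O)
8. 1 ogre ← the basement.  (the basement: 2K 1O; the rooftop: 4K 3O)
9. 2 knights and 1 ogre → the rooftop.  (the basement: 0K 0O; the rooftop: 6K 4O)

Yes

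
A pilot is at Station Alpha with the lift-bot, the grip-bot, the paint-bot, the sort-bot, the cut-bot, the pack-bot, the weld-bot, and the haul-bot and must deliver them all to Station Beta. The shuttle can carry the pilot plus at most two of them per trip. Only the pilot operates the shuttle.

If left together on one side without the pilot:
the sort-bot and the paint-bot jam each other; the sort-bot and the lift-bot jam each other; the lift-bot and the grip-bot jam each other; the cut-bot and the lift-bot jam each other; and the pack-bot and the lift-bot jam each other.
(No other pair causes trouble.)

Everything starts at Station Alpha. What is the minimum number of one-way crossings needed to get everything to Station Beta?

Counting alone: the pilot can take at most 2 across per trip to Station Beta, so moving all 8 needs at least 4 loaded trips out, with a return between consecutive ones — at least 7 crossings.
The safety rule pushes this higher. Following every safe sequence of crossings, the most of the 8 that can be at Station Beta as the shuttle arrives there on crossing 7 is 7 — never all 8.
So no plan with fewer than 9 crossings exists, and this one achieves 9:
1. Pilot goes to Station Beta with the lift-bot and the paint-bot.  [Station Alpha: the cut-bot, the grip-bot, the haul-bot, the pack-bot, the sort-bot, the weld-bot | Station Beta: the lift-bot, the paint-bot]
2. Pilot goes back to Station Alpha alone.  [Station Alpha: the cut-bot, the grip-bot, the haul-bot, the pack-bot, the sort-bot, the weld-bot | Station Beta: the lift-bot, the paint-bot]
3. Pilot goes to Station Beta with the grip-bot and the sort-bot.  [Station Alpha: the cut-bot, the haul-bot, the pack-bot, the weld-bot | Station Beta: the grip-bot, the lift-bot, the paint-bot, the sort-bot]
4. Pilot goes back to Station Alpha with the lift-bot and the paint-bot.  [Station Alpha: the cut-bot, the haul-bot, the lift-bot, the pack-bot, the paint-bot, the weld-bot | Station Beta: the grip-bot, the sort-bot]
5. Pilot goes to Station Beta with the cut-bot and the pack-bot.  [Station Alpha: the haul-bot, the lift-bot, the paint-bot, the weld-bot | Station Beta: the cut-bot, the grip-bot, the pack-bot, the sort-bot]
6. Pilot goes back to Station Alpha alone.  [Station Alpha: the haul-bot, the lift-bot, the paint-bot, the weld-bot | Station Beta: the cut-bot, the grip-bot, the pack-bot, the sort-bot]
7. Pilot goes to Station Beta with the haul-bot and the weld-bot.  [Station Alpha: the lift-bot, the paint-bot | Station Beta: the cut-bot, the grip-bot, the haul-bot, the pack-bot, the sort-bot, the weld-bot]
8. Pilot goes back to Station Alpha alone.  [Station Alpha: the lift-bot, the paint-bot | Station Beta: the cut-bot, the grip-bot, the haul-bot, the pack-bot, the sort-bot, the weld-bot]
9. Pilot goes to Station Beta with the lift-bot and the paint-bot.  [Station Alpha: — | Station Beta: the cut-bot, the grip-bot, the haul-bot, the lift-bot, the pack-bot, the paint-bot, the sort-bot, the weld-bot]

9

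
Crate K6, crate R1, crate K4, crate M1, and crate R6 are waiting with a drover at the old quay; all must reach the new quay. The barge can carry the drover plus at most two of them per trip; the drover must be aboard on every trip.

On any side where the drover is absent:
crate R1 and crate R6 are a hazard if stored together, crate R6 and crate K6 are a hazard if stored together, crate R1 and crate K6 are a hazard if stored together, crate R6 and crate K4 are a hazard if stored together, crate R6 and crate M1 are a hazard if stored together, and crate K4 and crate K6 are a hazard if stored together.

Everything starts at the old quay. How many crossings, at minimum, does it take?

7

Counting alone: the drover can take at most 2 across per trip to the new quay, so moving all 5 needs at least 3 loaded trips out, with a return between consecutive ones — at least 5 crossings.
The safety rule pushes this higher. Following every safe sequence of crossings, the most of the 5 that can be at the new quay as the barge arrives there on crossing 5 is 4 — never all 5.
So no plan with fewer than 7 crossings exists, and this one achieves 7:
1. Drover goes to the new quay with crate K6 and crate R6.  [the old quay: crate K4, crate M1, crate R1 | the new quay: crate K6, crate R6]
2. Drover goes back to the old quay with crate K6.  [the old quay: crate K4, crate K6, crate M1, crate R1 | the new quay: crate R6]
3. Drover goes to the new quay with crate K6 and crate M1.  [the old quay: crate K4, crate R1 | the new quay: crate K6, crate M1, crate R6]
4. Drover goes back to the old quay with crate R6.  [the old quay: crate K4, crate R1, crate R6 | the new quay: crate K6, crate M1]
5. Drover goes to the new quay with crate K4 and crate R1.  [the old quay: crate R6 | the new quay: crate K4, crate K6, crate M1, crate R1]
6. Drover goes back to the old quay with crate K6.  [the old quay: crate K6, crate R6 | the new quay: crate K4, crate M1, crate R1]
7. Drover goes to the new quay with crate K6 and crate R6.  [the old quay: — | the new quay: crate K4, crate K6, crate M1, crate R1, crate R6]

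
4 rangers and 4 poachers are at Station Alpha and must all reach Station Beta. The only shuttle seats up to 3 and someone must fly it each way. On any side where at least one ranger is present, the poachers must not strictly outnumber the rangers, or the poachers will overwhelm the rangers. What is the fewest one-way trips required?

9

Counting alone: each trip to Station Beta takes at most 3 across and each return brings at least 1 back, so after t trips out (and t−1 returns) at most 3t − (t−1) of the 8 are across; that first reaches 8 at t = 4, so at least 7 crossings are needed.
The safety rule pushes this higher. Following every safe sequence of crossings, the most of the 8 that can be at Station Beta as the shuttle arrives there on crossing 7 is 7 — never all 8.
So no plan with fewer than 9 crossings exists, and this one achieves 9:
1. 2 poachers → Station Beta.  (Station Alpha: 4R 2P; Station Beta: 0R 2P)
2. 1 poacher ← Station Alpha.  (Station Alpha: 4R 3P; Station Beta: 0R 1P)
3. 3 poachers → Station Beta.  (Station Alpha: 4R 0P; Station Beta: 0R 4P)
4. 1 poacher ← Station Alpha.  (Station Alpha: 4R 1P; Station Beta: 0R 3P)
5. 3 rangers → Station Beta.  (Station Alpha: 1R 1P; Station Beta: 3R 3P)
6. 1 ranger and 1 poacher ← Station Alpha.  (Station Alpha: 2R 2P; Station Beta: 2R 2P)
7. 2 rangers → Station Beta.  (Station Alpha: 0R 2P; Station Beta: 4R 2P)
8. 1 poacher ← Station Alpha.  (Station Alpha: 0R 3P; Station Beta: 4R 1P)
9. 3 poachers → Station Beta.  (Station Alpha: 0R 0P; Station Beta: 4R 4P)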